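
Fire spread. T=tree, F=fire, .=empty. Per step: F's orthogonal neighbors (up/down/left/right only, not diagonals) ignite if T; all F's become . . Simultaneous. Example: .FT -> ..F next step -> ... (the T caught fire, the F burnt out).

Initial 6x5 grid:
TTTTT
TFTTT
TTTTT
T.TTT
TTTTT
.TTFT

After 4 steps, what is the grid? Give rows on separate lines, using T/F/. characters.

Step 1: 7 trees catch fire, 2 burn out
  TFTTT
  F.FTT
  TFTTT
  T.TTT
  TTTFT
  .TF.F
Step 2: 9 trees catch fire, 7 burn out
  F.FTT
  ...FT
  F.FTT
  T.TFT
  TTF.F
  .F...
Step 3: 7 trees catch fire, 9 burn out
  ...FT
  ....F
  ...FT
  F.F.F
  TF...
  .....
Step 4: 3 trees catch fire, 7 burn out
  ....F
  .....
  ....F
  .....
  F....
  .....

....F
.....
....F
.....
F....
.....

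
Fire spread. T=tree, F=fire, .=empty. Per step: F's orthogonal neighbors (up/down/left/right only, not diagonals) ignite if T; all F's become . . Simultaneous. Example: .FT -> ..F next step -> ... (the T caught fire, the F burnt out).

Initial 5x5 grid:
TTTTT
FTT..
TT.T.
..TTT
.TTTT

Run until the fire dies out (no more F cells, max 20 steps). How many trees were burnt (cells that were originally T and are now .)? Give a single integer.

Answer: 9

Derivation:
Step 1: +3 fires, +1 burnt (F count now 3)
Step 2: +3 fires, +3 burnt (F count now 3)
Step 3: +1 fires, +3 burnt (F count now 1)
Step 4: +1 fires, +1 burnt (F count now 1)
Step 5: +1 fires, +1 burnt (F count now 1)
Step 6: +0 fires, +1 burnt (F count now 0)
Fire out after step 6
Initially T: 17, now '.': 17
Total burnt (originally-T cells now '.'): 9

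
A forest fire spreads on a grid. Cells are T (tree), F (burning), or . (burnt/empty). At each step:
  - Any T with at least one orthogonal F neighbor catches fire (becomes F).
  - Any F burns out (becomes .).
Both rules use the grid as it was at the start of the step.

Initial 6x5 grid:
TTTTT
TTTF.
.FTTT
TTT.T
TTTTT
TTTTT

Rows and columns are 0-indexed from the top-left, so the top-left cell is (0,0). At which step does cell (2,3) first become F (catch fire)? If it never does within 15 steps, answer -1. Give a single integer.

Step 1: cell (2,3)='F' (+6 fires, +2 burnt)
  -> target ignites at step 1
Step 2: cell (2,3)='.' (+8 fires, +6 burnt)
Step 3: cell (2,3)='.' (+5 fires, +8 burnt)
Step 4: cell (2,3)='.' (+4 fires, +5 burnt)
Step 5: cell (2,3)='.' (+2 fires, +4 burnt)
Step 6: cell (2,3)='.' (+0 fires, +2 burnt)
  fire out at step 6

1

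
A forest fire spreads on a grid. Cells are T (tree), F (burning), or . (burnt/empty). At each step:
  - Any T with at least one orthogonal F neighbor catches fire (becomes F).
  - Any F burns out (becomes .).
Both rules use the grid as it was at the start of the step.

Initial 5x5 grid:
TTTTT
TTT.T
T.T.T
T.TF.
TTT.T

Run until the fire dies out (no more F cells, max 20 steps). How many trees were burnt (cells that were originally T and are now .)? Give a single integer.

Step 1: +1 fires, +1 burnt (F count now 1)
Step 2: +2 fires, +1 burnt (F count now 2)
Step 3: +2 fires, +2 burnt (F count now 2)
Step 4: +3 fires, +2 burnt (F count now 3)
Step 5: +4 fires, +3 burnt (F count now 4)
Step 6: +3 fires, +4 burnt (F count now 3)
Step 7: +1 fires, +3 burnt (F count now 1)
Step 8: +1 fires, +1 burnt (F count now 1)
Step 9: +0 fires, +1 burnt (F count now 0)
Fire out after step 9
Initially T: 18, now '.': 24
Total burnt (originally-T cells now '.'): 17

Answer: 17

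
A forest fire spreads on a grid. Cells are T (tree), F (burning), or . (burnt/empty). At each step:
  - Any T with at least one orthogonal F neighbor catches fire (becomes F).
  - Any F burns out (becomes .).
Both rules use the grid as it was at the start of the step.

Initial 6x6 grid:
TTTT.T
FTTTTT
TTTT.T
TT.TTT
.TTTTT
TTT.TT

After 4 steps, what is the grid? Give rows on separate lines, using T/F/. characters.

Step 1: 3 trees catch fire, 1 burn out
  FTTT.T
  .FTTTT
  FTTT.T
  TT.TTT
  .TTTTT
  TTT.TT
Step 2: 4 trees catch fire, 3 burn out
  .FTT.T
  ..FTTT
  .FTT.T
  FT.TTT
  .TTTTT
  TTT.TT
Step 3: 4 trees catch fire, 4 burn out
  ..FT.T
  ...FTT
  ..FT.T
  .F.TTT
  .TTTTT
  TTT.TT
Step 4: 4 trees catch fire, 4 burn out
  ...F.T
  ....FT
  ...F.T
  ...TTT
  .FTTTT
  TTT.TT

...F.T
....FT
...F.T
...TTT
.FTTTT
TTT.TT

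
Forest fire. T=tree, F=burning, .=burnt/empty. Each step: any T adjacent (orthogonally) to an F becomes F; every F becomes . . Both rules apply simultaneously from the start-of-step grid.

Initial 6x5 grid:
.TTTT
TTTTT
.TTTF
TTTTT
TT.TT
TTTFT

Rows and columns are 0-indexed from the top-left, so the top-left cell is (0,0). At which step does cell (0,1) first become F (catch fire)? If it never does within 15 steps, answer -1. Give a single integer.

Step 1: cell (0,1)='T' (+6 fires, +2 burnt)
Step 2: cell (0,1)='T' (+6 fires, +6 burnt)
Step 3: cell (0,1)='T' (+6 fires, +6 burnt)
Step 4: cell (0,1)='T' (+4 fires, +6 burnt)
Step 5: cell (0,1)='F' (+3 fires, +4 burnt)
  -> target ignites at step 5
Step 6: cell (0,1)='.' (+0 fires, +3 burnt)
  fire out at step 6

5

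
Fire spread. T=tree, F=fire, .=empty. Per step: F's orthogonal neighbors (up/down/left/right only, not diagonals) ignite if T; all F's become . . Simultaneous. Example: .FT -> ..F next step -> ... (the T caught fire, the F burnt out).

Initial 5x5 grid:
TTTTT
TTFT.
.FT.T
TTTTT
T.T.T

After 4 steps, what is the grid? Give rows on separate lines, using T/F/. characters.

Step 1: 5 trees catch fire, 2 burn out
  TTFTT
  TF.F.
  ..F.T
  TFTTT
  T.T.T
Step 2: 5 trees catch fire, 5 burn out
  TF.FT
  F....
  ....T
  F.FTT
  T.T.T
Step 3: 5 trees catch fire, 5 burn out
  F...F
  .....
  ....T
  ...FT
  F.F.T
Step 4: 1 trees catch fire, 5 burn out
  .....
  .....
  ....T
  ....F
  ....T

.....
.....
....T
....F
....T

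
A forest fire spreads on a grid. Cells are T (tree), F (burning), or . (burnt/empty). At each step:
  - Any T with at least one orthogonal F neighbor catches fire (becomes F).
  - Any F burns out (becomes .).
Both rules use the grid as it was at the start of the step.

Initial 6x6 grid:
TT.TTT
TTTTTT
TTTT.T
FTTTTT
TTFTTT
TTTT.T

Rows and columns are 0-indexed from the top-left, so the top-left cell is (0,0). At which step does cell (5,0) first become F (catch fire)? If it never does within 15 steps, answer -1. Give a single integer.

Step 1: cell (5,0)='T' (+7 fires, +2 burnt)
Step 2: cell (5,0)='F' (+8 fires, +7 burnt)
  -> target ignites at step 2
Step 3: cell (5,0)='.' (+6 fires, +8 burnt)
Step 4: cell (5,0)='.' (+4 fires, +6 burnt)
Step 5: cell (5,0)='.' (+3 fires, +4 burnt)
Step 6: cell (5,0)='.' (+2 fires, +3 burnt)
Step 7: cell (5,0)='.' (+1 fires, +2 burnt)
Step 8: cell (5,0)='.' (+0 fires, +1 burnt)
  fire out at step 8

2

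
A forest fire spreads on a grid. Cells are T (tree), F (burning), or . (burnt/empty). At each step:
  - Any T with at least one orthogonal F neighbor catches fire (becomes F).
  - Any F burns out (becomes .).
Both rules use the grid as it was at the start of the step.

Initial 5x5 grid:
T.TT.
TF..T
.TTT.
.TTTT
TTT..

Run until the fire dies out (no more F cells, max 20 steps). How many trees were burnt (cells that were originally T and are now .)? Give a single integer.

Step 1: +2 fires, +1 burnt (F count now 2)
Step 2: +3 fires, +2 burnt (F count now 3)
Step 3: +3 fires, +3 burnt (F count now 3)
Step 4: +3 fires, +3 burnt (F count now 3)
Step 5: +1 fires, +3 burnt (F count now 1)
Step 6: +0 fires, +1 burnt (F count now 0)
Fire out after step 6
Initially T: 15, now '.': 22
Total burnt (originally-T cells now '.'): 12

Answer: 12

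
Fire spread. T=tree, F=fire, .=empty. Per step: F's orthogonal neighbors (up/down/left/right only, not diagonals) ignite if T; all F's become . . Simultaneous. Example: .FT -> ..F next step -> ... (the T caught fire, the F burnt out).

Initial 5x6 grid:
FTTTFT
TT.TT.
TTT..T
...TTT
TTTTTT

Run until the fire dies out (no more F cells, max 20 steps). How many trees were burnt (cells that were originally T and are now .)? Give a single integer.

Step 1: +5 fires, +2 burnt (F count now 5)
Step 2: +4 fires, +5 burnt (F count now 4)
Step 3: +1 fires, +4 burnt (F count now 1)
Step 4: +1 fires, +1 burnt (F count now 1)
Step 5: +0 fires, +1 burnt (F count now 0)
Fire out after step 5
Initially T: 21, now '.': 20
Total burnt (originally-T cells now '.'): 11

Answer: 11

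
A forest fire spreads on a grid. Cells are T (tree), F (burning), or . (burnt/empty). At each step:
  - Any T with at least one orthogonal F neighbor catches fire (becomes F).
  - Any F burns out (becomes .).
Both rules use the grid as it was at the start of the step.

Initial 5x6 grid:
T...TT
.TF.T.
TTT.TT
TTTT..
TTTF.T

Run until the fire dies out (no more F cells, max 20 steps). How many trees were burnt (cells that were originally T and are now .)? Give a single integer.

Answer: 11

Derivation:
Step 1: +4 fires, +2 burnt (F count now 4)
Step 2: +3 fires, +4 burnt (F count now 3)
Step 3: +3 fires, +3 burnt (F count now 3)
Step 4: +1 fires, +3 burnt (F count now 1)
Step 5: +0 fires, +1 burnt (F count now 0)
Fire out after step 5
Initially T: 18, now '.': 23
Total burnt (originally-T cells now '.'): 11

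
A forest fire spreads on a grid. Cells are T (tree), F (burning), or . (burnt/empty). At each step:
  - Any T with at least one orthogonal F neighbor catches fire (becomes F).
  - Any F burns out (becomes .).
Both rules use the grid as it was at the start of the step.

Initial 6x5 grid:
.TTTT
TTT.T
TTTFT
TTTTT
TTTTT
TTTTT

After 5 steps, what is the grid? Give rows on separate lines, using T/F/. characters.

Step 1: 3 trees catch fire, 1 burn out
  .TTTT
  TTT.T
  TTF.F
  TTTFT
  TTTTT
  TTTTT
Step 2: 6 trees catch fire, 3 burn out
  .TTTT
  TTF.F
  TF...
  TTF.F
  TTTFT
  TTTTT
Step 3: 8 trees catch fire, 6 burn out
  .TFTF
  TF...
  F....
  TF...
  TTF.F
  TTTFT
Step 4: 7 trees catch fire, 8 burn out
  .F.F.
  F....
  .....
  F....
  TF...
  TTF.F
Step 5: 2 trees catch fire, 7 burn out
  .....
  .....
  .....
  .....
  F....
  TF...

.....
.....
.....
.....
F....
TF...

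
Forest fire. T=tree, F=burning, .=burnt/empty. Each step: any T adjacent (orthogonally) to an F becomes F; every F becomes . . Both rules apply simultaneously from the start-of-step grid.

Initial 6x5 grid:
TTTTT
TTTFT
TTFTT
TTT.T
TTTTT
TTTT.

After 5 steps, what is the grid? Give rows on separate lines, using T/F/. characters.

Step 1: 6 trees catch fire, 2 burn out
  TTTFT
  TTF.F
  TF.FT
  TTF.T
  TTTTT
  TTTT.
Step 2: 7 trees catch fire, 6 burn out
  TTF.F
  TF...
  F...F
  TF..T
  TTFTT
  TTTT.
Step 3: 7 trees catch fire, 7 burn out
  TF...
  F....
  .....
  F...F
  TF.FT
  TTFT.
Step 4: 5 trees catch fire, 7 burn out
  F....
  .....
  .....
  .....
  F...F
  TF.F.
Step 5: 1 trees catch fire, 5 burn out
  .....
  .....
  .....
  .....
  .....
  F....

.....
.....
.....
.....
.....
F....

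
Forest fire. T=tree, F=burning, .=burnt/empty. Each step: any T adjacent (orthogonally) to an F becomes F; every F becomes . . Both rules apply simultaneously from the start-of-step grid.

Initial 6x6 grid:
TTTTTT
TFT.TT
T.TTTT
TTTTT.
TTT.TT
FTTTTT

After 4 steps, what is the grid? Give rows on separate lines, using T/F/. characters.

Step 1: 5 trees catch fire, 2 burn out
  TFTTTT
  F.F.TT
  T.TTTT
  TTTTT.
  FTT.TT
  .FTTTT
Step 2: 7 trees catch fire, 5 burn out
  F.FTTT
  ....TT
  F.FTTT
  FTTTT.
  .FT.TT
  ..FTTT
Step 3: 6 trees catch fire, 7 burn out
  ...FTT
  ....TT
  ...FTT
  .FFTT.
  ..F.TT
  ...FTT
Step 4: 4 trees catch fire, 6 burn out
  ....FT
  ....TT
  ....FT
  ...FT.
  ....TT
  ....FT

....FT
....TT
....FT
...FT.
....TT
....FT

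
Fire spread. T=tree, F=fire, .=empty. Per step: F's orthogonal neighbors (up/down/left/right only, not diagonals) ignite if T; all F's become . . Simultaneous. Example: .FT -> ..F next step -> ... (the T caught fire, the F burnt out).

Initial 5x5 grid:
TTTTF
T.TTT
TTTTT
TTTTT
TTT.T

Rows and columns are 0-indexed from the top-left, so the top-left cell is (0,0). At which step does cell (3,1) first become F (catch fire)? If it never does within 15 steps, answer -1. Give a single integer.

Step 1: cell (3,1)='T' (+2 fires, +1 burnt)
Step 2: cell (3,1)='T' (+3 fires, +2 burnt)
Step 3: cell (3,1)='T' (+4 fires, +3 burnt)
Step 4: cell (3,1)='T' (+4 fires, +4 burnt)
Step 5: cell (3,1)='T' (+3 fires, +4 burnt)
Step 6: cell (3,1)='F' (+3 fires, +3 burnt)
  -> target ignites at step 6
Step 7: cell (3,1)='.' (+2 fires, +3 burnt)
Step 8: cell (3,1)='.' (+1 fires, +2 burnt)
Step 9: cell (3,1)='.' (+0 fires, +1 burnt)
  fire out at step 9

6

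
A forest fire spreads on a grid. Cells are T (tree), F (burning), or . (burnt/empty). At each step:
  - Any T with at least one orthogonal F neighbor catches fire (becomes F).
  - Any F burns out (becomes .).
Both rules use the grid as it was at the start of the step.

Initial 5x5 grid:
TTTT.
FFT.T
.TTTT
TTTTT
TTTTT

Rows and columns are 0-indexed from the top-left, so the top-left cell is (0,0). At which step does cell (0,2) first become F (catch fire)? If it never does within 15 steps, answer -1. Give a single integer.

Step 1: cell (0,2)='T' (+4 fires, +2 burnt)
Step 2: cell (0,2)='F' (+3 fires, +4 burnt)
  -> target ignites at step 2
Step 3: cell (0,2)='.' (+5 fires, +3 burnt)
Step 4: cell (0,2)='.' (+4 fires, +5 burnt)
Step 5: cell (0,2)='.' (+3 fires, +4 burnt)
Step 6: cell (0,2)='.' (+1 fires, +3 burnt)
Step 7: cell (0,2)='.' (+0 fires, +1 burnt)
  fire out at step 7

2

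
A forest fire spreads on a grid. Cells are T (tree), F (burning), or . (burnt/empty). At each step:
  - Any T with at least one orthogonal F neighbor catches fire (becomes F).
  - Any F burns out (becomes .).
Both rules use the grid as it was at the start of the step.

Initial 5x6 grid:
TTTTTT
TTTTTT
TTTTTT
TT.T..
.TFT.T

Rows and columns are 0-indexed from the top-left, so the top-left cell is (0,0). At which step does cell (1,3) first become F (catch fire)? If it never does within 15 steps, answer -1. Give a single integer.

Step 1: cell (1,3)='T' (+2 fires, +1 burnt)
Step 2: cell (1,3)='T' (+2 fires, +2 burnt)
Step 3: cell (1,3)='T' (+3 fires, +2 burnt)
Step 4: cell (1,3)='F' (+5 fires, +3 burnt)
  -> target ignites at step 4
Step 5: cell (1,3)='.' (+6 fires, +5 burnt)
Step 6: cell (1,3)='.' (+4 fires, +6 burnt)
Step 7: cell (1,3)='.' (+1 fires, +4 burnt)
Step 8: cell (1,3)='.' (+0 fires, +1 burnt)
  fire out at step 8

4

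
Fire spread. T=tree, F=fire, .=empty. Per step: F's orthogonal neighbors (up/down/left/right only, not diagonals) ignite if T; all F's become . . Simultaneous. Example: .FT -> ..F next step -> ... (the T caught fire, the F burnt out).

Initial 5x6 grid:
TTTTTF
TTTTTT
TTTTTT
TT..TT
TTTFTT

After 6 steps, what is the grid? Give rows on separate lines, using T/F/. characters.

Step 1: 4 trees catch fire, 2 burn out
  TTTTF.
  TTTTTF
  TTTTTT
  TT..TT
  TTF.FT
Step 2: 6 trees catch fire, 4 burn out
  TTTF..
  TTTTF.
  TTTTTF
  TT..FT
  TF...F
Step 3: 6 trees catch fire, 6 burn out
  TTF...
  TTTF..
  TTTTF.
  TF...F
  F.....
Step 4: 5 trees catch fire, 6 burn out
  TF....
  TTF...
  TFTF..
  F.....
  ......
Step 5: 4 trees catch fire, 5 burn out
  F.....
  TF....
  F.F...
  ......
  ......
Step 6: 1 trees catch fire, 4 burn out
  ......
  F.....
  ......
  ......
  ......

......
F.....
......
......
......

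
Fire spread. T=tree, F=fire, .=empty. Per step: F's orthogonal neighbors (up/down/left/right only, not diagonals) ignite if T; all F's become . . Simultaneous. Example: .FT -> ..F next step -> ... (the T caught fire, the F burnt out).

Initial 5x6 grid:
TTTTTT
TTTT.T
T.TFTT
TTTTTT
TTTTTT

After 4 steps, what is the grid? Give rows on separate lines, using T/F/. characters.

Step 1: 4 trees catch fire, 1 burn out
  TTTTTT
  TTTF.T
  T.F.FT
  TTTFTT
  TTTTTT
Step 2: 6 trees catch fire, 4 burn out
  TTTFTT
  TTF..T
  T....F
  TTF.FT
  TTTFTT
Step 3: 8 trees catch fire, 6 burn out
  TTF.FT
  TF...F
  T.....
  TF...F
  TTF.FT
Step 4: 6 trees catch fire, 8 burn out
  TF...F
  F.....
  T.....
  F.....
  TF...F

TF...F
F.....
T.....
F.....
TF...F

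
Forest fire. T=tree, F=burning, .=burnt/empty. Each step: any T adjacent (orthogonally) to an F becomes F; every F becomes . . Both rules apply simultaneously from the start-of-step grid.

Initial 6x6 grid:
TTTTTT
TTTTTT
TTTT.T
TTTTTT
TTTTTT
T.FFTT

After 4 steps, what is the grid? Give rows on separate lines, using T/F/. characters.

Step 1: 3 trees catch fire, 2 burn out
  TTTTTT
  TTTTTT
  TTTT.T
  TTTTTT
  TTFFTT
  T...FT
Step 2: 5 trees catch fire, 3 burn out
  TTTTTT
  TTTTTT
  TTTT.T
  TTFFTT
  TF..FT
  T....F
Step 3: 6 trees catch fire, 5 burn out
  TTTTTT
  TTTTTT
  TTFF.T
  TF..FT
  F....F
  T.....
Step 4: 6 trees catch fire, 6 burn out
  TTTTTT
  TTFFTT
  TF...T
  F....F
  ......
  F.....

TTTTTT
TTFFTT
TF...T
F....F
......
F.....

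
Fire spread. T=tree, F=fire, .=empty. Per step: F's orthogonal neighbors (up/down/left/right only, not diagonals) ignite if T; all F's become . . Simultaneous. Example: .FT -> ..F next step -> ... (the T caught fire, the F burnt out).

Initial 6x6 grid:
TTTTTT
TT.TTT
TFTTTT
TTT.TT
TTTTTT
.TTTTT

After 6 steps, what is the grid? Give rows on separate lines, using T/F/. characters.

Step 1: 4 trees catch fire, 1 burn out
  TTTTTT
  TF.TTT
  F.FTTT
  TFT.TT
  TTTTTT
  .TTTTT
Step 2: 6 trees catch fire, 4 burn out
  TFTTTT
  F..TTT
  ...FTT
  F.F.TT
  TFTTTT
  .TTTTT
Step 3: 7 trees catch fire, 6 burn out
  F.FTTT
  ...FTT
  ....FT
  ....TT
  F.FTTT
  .FTTTT
Step 4: 6 trees catch fire, 7 burn out
  ...FTT
  ....FT
  .....F
  ....FT
  ...FTT
  ..FTTT
Step 5: 5 trees catch fire, 6 burn out
  ....FT
  .....F
  ......
  .....F
  ....FT
  ...FTT
Step 6: 3 trees catch fire, 5 burn out
  .....F
  ......
  ......
  ......
  .....F
  ....FT

.....F
......
......
......
.....F
....FT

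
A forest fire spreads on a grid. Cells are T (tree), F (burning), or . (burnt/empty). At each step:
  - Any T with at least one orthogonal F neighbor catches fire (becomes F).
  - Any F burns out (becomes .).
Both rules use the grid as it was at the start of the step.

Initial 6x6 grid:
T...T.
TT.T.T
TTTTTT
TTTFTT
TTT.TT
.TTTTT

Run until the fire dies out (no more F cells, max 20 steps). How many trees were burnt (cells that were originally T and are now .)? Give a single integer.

Step 1: +3 fires, +1 burnt (F count now 3)
Step 2: +7 fires, +3 burnt (F count now 7)
Step 3: +7 fires, +7 burnt (F count now 7)
Step 4: +7 fires, +7 burnt (F count now 7)
Step 5: +1 fires, +7 burnt (F count now 1)
Step 6: +1 fires, +1 burnt (F count now 1)
Step 7: +0 fires, +1 burnt (F count now 0)
Fire out after step 7
Initially T: 27, now '.': 35
Total burnt (originally-T cells now '.'): 26

Answer: 26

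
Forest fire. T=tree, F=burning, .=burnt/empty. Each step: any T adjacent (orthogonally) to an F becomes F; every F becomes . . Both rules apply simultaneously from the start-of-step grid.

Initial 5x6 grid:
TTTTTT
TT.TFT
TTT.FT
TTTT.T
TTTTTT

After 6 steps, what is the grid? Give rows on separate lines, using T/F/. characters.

Step 1: 4 trees catch fire, 2 burn out
  TTTTFT
  TT.F.F
  TTT..F
  TTTT.T
  TTTTTT
Step 2: 3 trees catch fire, 4 burn out
  TTTF.F
  TT....
  TTT...
  TTTT.F
  TTTTTT
Step 3: 2 trees catch fire, 3 burn out
  TTF...
  TT....
  TTT...
  TTTT..
  TTTTTF
Step 4: 2 trees catch fire, 2 burn out
  TF....
  TT....
  TTT...
  TTTT..
  TTTTF.
Step 5: 3 trees catch fire, 2 burn out
  F.....
  TF....
  TTT...
  TTTT..
  TTTF..
Step 6: 4 trees catch fire, 3 burn out
  ......
  F.....
  TFT...
  TTTF..
  TTF...

......
F.....
TFT...
TTTF..
TTF...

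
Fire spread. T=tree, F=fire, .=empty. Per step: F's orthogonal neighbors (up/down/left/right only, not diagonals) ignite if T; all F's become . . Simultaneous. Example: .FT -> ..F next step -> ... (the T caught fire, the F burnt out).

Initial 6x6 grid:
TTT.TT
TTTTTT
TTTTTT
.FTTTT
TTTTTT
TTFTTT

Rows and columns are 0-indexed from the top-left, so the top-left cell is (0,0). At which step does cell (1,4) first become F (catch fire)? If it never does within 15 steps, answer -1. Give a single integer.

Step 1: cell (1,4)='T' (+6 fires, +2 burnt)
Step 2: cell (1,4)='T' (+8 fires, +6 burnt)
Step 3: cell (1,4)='T' (+7 fires, +8 burnt)
Step 4: cell (1,4)='T' (+6 fires, +7 burnt)
Step 5: cell (1,4)='F' (+2 fires, +6 burnt)
  -> target ignites at step 5
Step 6: cell (1,4)='.' (+2 fires, +2 burnt)
Step 7: cell (1,4)='.' (+1 fires, +2 burnt)
Step 8: cell (1,4)='.' (+0 fires, +1 burnt)
  fire out at step 8

5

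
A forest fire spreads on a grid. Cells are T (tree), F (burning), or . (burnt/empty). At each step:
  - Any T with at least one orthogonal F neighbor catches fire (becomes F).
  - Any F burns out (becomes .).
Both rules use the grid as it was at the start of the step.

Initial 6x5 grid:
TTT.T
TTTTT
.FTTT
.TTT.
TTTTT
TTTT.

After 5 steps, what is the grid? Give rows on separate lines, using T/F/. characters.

Step 1: 3 trees catch fire, 1 burn out
  TTT.T
  TFTTT
  ..FTT
  .FTT.
  TTTTT
  TTTT.
Step 2: 6 trees catch fire, 3 burn out
  TFT.T
  F.FTT
  ...FT
  ..FT.
  TFTTT
  TTTT.
Step 3: 8 trees catch fire, 6 burn out
  F.F.T
  ...FT
  ....F
  ...F.
  F.FTT
  TFTT.
Step 4: 4 trees catch fire, 8 burn out
  ....T
  ....F
  .....
  .....
  ...FT
  F.FT.
Step 5: 3 trees catch fire, 4 burn out
  ....F
  .....
  .....
  .....
  ....F
  ...F.

....F
.....
.....
.....
....F
...F.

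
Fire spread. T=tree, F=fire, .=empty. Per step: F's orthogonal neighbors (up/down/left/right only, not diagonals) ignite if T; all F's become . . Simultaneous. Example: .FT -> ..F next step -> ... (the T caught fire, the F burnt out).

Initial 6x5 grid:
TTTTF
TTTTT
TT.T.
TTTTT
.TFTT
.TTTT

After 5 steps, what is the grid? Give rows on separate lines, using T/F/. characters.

Step 1: 6 trees catch fire, 2 burn out
  TTTF.
  TTTTF
  TT.T.
  TTFTT
  .F.FT
  .TFTT
Step 2: 7 trees catch fire, 6 burn out
  TTF..
  TTTF.
  TT.T.
  TF.FT
  ....F
  .F.FT
Step 3: 7 trees catch fire, 7 burn out
  TF...
  TTF..
  TF.F.
  F...F
  .....
  ....F
Step 4: 3 trees catch fire, 7 burn out
  F....
  TF...
  F....
  .....
  .....
  .....
Step 5: 1 trees catch fire, 3 burn out
  .....
  F....
  .....
  .....
  .....
  .....

.....
F....
.....
.....
.....
.....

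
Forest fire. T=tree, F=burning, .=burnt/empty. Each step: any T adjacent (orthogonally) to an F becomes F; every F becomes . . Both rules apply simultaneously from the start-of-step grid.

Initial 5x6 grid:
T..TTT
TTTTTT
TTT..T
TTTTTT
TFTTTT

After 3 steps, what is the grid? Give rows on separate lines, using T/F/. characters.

Step 1: 3 trees catch fire, 1 burn out
  T..TTT
  TTTTTT
  TTT..T
  TFTTTT
  F.FTTT
Step 2: 4 trees catch fire, 3 burn out
  T..TTT
  TTTTTT
  TFT..T
  F.FTTT
  ...FTT
Step 3: 5 trees catch fire, 4 burn out
  T..TTT
  TFTTTT
  F.F..T
  ...FTT
  ....FT

T..TTT
TFTTTT
F.F..T
...FTT
....FT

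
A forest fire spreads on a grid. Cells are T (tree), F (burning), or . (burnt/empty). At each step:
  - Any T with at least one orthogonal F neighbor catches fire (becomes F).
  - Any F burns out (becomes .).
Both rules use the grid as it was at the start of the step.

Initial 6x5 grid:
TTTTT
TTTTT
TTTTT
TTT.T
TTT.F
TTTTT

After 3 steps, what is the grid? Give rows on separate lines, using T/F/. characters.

Step 1: 2 trees catch fire, 1 burn out
  TTTTT
  TTTTT
  TTTTT
  TTT.F
  TTT..
  TTTTF
Step 2: 2 trees catch fire, 2 burn out
  TTTTT
  TTTTT
  TTTTF
  TTT..
  TTT..
  TTTF.
Step 3: 3 trees catch fire, 2 burn out
  TTTTT
  TTTTF
  TTTF.
  TTT..
  TTT..
  TTF..

TTTTT
TTTTF
TTTF.
TTT..
TTT..
TTF..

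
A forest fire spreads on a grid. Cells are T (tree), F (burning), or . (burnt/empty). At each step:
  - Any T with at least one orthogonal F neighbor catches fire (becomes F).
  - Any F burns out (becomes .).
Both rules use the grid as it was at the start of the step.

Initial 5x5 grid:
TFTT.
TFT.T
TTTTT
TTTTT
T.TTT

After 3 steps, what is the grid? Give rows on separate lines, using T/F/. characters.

Step 1: 5 trees catch fire, 2 burn out
  F.FT.
  F.F.T
  TFTTT
  TTTTT
  T.TTT
Step 2: 4 trees catch fire, 5 burn out
  ...F.
  ....T
  F.FTT
  TFTTT
  T.TTT
Step 3: 3 trees catch fire, 4 burn out
  .....
  ....T
  ...FT
  F.FTT
  T.TTT

.....
....T
...FT
F.FTT
T.TTT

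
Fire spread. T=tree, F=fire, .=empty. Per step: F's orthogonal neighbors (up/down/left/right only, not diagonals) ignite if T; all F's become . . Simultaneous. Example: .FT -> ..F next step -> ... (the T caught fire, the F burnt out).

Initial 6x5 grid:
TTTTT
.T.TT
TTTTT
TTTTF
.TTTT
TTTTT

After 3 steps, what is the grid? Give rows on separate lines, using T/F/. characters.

Step 1: 3 trees catch fire, 1 burn out
  TTTTT
  .T.TT
  TTTTF
  TTTF.
  .TTTF
  TTTTT
Step 2: 5 trees catch fire, 3 burn out
  TTTTT
  .T.TF
  TTTF.
  TTF..
  .TTF.
  TTTTF
Step 3: 6 trees catch fire, 5 burn out
  TTTTF
  .T.F.
  TTF..
  TF...
  .TF..
  TTTF.

TTTTF
.T.F.
TTF..
TF...
.TF..
TTTF.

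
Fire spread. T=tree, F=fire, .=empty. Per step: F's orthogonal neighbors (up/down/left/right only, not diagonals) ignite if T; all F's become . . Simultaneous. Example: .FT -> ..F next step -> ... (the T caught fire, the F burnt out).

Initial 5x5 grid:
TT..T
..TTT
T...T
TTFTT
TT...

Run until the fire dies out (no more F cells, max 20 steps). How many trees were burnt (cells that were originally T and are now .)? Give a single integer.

Step 1: +2 fires, +1 burnt (F count now 2)
Step 2: +3 fires, +2 burnt (F count now 3)
Step 3: +3 fires, +3 burnt (F count now 3)
Step 4: +1 fires, +3 burnt (F count now 1)
Step 5: +2 fires, +1 burnt (F count now 2)
Step 6: +1 fires, +2 burnt (F count now 1)
Step 7: +0 fires, +1 burnt (F count now 0)
Fire out after step 7
Initially T: 14, now '.': 23
Total burnt (originally-T cells now '.'): 12

Answer: 12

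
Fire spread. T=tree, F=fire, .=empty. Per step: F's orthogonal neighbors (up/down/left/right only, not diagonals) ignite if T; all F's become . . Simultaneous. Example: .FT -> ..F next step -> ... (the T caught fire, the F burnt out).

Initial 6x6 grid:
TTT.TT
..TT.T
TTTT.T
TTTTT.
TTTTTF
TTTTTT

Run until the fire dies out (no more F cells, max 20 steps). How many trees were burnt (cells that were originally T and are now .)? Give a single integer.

Step 1: +2 fires, +1 burnt (F count now 2)
Step 2: +3 fires, +2 burnt (F count now 3)
Step 3: +3 fires, +3 burnt (F count now 3)
Step 4: +4 fires, +3 burnt (F count now 4)
Step 5: +5 fires, +4 burnt (F count now 5)
Step 6: +4 fires, +5 burnt (F count now 4)
Step 7: +2 fires, +4 burnt (F count now 2)
Step 8: +1 fires, +2 burnt (F count now 1)
Step 9: +1 fires, +1 burnt (F count now 1)
Step 10: +0 fires, +1 burnt (F count now 0)
Fire out after step 10
Initially T: 29, now '.': 32
Total burnt (originally-T cells now '.'): 25

Answer: 25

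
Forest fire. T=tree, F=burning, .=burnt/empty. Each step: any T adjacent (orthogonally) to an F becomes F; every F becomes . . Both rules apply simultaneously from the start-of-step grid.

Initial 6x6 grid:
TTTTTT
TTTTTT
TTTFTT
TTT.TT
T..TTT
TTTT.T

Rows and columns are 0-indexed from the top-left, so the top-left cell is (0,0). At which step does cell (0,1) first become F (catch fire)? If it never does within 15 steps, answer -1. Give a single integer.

Step 1: cell (0,1)='T' (+3 fires, +1 burnt)
Step 2: cell (0,1)='T' (+7 fires, +3 burnt)
Step 3: cell (0,1)='T' (+8 fires, +7 burnt)
Step 4: cell (0,1)='F' (+6 fires, +8 burnt)
  -> target ignites at step 4
Step 5: cell (0,1)='.' (+4 fires, +6 burnt)
Step 6: cell (0,1)='.' (+2 fires, +4 burnt)
Step 7: cell (0,1)='.' (+1 fires, +2 burnt)
Step 8: cell (0,1)='.' (+0 fires, +1 burnt)
  fire out at step 8

4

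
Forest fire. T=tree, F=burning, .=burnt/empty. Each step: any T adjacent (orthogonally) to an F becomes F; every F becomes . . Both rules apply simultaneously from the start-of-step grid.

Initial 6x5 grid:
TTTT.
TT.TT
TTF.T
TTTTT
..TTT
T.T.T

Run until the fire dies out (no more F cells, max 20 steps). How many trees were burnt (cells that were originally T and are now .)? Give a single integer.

Answer: 21

Derivation:
Step 1: +2 fires, +1 burnt (F count now 2)
Step 2: +5 fires, +2 burnt (F count now 5)
Step 3: +6 fires, +5 burnt (F count now 6)
Step 4: +4 fires, +6 burnt (F count now 4)
Step 5: +3 fires, +4 burnt (F count now 3)
Step 6: +1 fires, +3 burnt (F count now 1)
Step 7: +0 fires, +1 burnt (F count now 0)
Fire out after step 7
Initially T: 22, now '.': 29
Total burnt (originally-T cells now '.'): 21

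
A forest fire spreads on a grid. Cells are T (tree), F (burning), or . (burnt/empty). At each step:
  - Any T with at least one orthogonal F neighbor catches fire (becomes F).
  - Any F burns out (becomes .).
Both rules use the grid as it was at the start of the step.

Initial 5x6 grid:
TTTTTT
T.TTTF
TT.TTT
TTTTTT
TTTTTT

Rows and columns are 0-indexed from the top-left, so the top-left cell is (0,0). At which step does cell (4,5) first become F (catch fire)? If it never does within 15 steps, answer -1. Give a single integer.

Step 1: cell (4,5)='T' (+3 fires, +1 burnt)
Step 2: cell (4,5)='T' (+4 fires, +3 burnt)
Step 3: cell (4,5)='F' (+5 fires, +4 burnt)
  -> target ignites at step 3
Step 4: cell (4,5)='.' (+3 fires, +5 burnt)
Step 5: cell (4,5)='.' (+3 fires, +3 burnt)
Step 6: cell (4,5)='.' (+3 fires, +3 burnt)
Step 7: cell (4,5)='.' (+4 fires, +3 burnt)
Step 8: cell (4,5)='.' (+2 fires, +4 burnt)
Step 9: cell (4,5)='.' (+0 fires, +2 burnt)
  fire out at step 9

3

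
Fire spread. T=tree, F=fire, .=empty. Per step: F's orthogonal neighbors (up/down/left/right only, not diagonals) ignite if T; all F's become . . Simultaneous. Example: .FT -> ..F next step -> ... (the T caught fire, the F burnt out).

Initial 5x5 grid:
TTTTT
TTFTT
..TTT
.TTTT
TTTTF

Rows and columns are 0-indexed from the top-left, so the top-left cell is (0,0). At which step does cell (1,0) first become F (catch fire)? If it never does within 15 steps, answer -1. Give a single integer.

Step 1: cell (1,0)='T' (+6 fires, +2 burnt)
Step 2: cell (1,0)='F' (+9 fires, +6 burnt)
  -> target ignites at step 2
Step 3: cell (1,0)='.' (+4 fires, +9 burnt)
Step 4: cell (1,0)='.' (+1 fires, +4 burnt)
Step 5: cell (1,0)='.' (+0 fires, +1 burnt)
  fire out at step 5

2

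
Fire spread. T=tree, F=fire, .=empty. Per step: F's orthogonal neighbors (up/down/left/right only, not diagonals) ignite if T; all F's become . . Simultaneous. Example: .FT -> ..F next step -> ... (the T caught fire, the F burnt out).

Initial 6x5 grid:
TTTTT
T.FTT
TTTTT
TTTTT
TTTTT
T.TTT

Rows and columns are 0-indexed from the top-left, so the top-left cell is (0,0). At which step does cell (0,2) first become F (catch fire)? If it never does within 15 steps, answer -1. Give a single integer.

Step 1: cell (0,2)='F' (+3 fires, +1 burnt)
  -> target ignites at step 1
Step 2: cell (0,2)='.' (+6 fires, +3 burnt)
Step 3: cell (0,2)='.' (+7 fires, +6 burnt)
Step 4: cell (0,2)='.' (+6 fires, +7 burnt)
Step 5: cell (0,2)='.' (+3 fires, +6 burnt)
Step 6: cell (0,2)='.' (+2 fires, +3 burnt)
Step 7: cell (0,2)='.' (+0 fires, +2 burnt)
  fire out at step 7

1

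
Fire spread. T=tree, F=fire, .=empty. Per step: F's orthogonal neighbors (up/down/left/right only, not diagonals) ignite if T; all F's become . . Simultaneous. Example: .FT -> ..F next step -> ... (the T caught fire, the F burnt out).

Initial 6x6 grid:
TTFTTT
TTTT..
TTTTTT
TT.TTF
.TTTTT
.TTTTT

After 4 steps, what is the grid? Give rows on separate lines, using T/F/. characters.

Step 1: 6 trees catch fire, 2 burn out
  TF.FTT
  TTFT..
  TTTTTF
  TT.TF.
  .TTTTF
  .TTTTT
Step 2: 9 trees catch fire, 6 burn out
  F...FT
  TF.F..
  TTFTF.
  TT.F..
  .TTTF.
  .TTTTF
Step 3: 6 trees catch fire, 9 burn out
  .....F
  F.....
  TF.F..
  TT....
  .TTF..
  .TTTF.
Step 4: 4 trees catch fire, 6 burn out
  ......
  ......
  F.....
  TF....
  .TF...
  .TTF..

......
......
F.....
TF....
.TF...
.TTF..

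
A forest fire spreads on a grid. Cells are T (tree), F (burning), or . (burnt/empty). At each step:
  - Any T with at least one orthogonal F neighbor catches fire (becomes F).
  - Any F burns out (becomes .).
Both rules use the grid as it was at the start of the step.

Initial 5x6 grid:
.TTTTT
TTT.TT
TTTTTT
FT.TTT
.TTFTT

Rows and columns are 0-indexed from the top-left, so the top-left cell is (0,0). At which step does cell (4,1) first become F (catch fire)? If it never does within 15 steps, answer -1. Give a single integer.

Step 1: cell (4,1)='T' (+5 fires, +2 burnt)
Step 2: cell (4,1)='F' (+6 fires, +5 burnt)
  -> target ignites at step 2
Step 3: cell (4,1)='.' (+4 fires, +6 burnt)
Step 4: cell (4,1)='.' (+4 fires, +4 burnt)
Step 5: cell (4,1)='.' (+3 fires, +4 burnt)
Step 6: cell (4,1)='.' (+2 fires, +3 burnt)
Step 7: cell (4,1)='.' (+0 fires, +2 burnt)
  fire out at step 7

2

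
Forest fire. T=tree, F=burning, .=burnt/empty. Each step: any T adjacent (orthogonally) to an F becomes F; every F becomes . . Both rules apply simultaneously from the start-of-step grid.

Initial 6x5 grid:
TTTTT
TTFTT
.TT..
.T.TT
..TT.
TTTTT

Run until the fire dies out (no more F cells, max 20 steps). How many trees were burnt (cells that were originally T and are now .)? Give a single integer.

Step 1: +4 fires, +1 burnt (F count now 4)
Step 2: +5 fires, +4 burnt (F count now 5)
Step 3: +3 fires, +5 burnt (F count now 3)
Step 4: +0 fires, +3 burnt (F count now 0)
Fire out after step 4
Initially T: 21, now '.': 21
Total burnt (originally-T cells now '.'): 12

Answer: 12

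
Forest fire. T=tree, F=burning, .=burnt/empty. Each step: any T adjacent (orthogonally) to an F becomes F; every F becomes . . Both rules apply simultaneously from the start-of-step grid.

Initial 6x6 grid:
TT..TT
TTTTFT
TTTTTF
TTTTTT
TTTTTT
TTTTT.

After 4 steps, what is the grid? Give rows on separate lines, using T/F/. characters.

Step 1: 5 trees catch fire, 2 burn out
  TT..FT
  TTTF.F
  TTTTF.
  TTTTTF
  TTTTTT
  TTTTT.
Step 2: 5 trees catch fire, 5 burn out
  TT...F
  TTF...
  TTTF..
  TTTTF.
  TTTTTF
  TTTTT.
Step 3: 4 trees catch fire, 5 burn out
  TT....
  TF....
  TTF...
  TTTF..
  TTTTF.
  TTTTT.
Step 4: 6 trees catch fire, 4 burn out
  TF....
  F.....
  TF....
  TTF...
  TTTF..
  TTTTF.

TF....
F.....
TF....
TTF...
TTTF..
TTTTF.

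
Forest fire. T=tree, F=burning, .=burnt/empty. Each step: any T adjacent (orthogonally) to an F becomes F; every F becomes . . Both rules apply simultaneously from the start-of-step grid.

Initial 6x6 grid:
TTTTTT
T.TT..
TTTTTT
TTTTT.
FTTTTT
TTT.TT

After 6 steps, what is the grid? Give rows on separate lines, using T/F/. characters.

Step 1: 3 trees catch fire, 1 burn out
  TTTTTT
  T.TT..
  TTTTTT
  FTTTT.
  .FTTTT
  FTT.TT
Step 2: 4 trees catch fire, 3 burn out
  TTTTTT
  T.TT..
  FTTTTT
  .FTTT.
  ..FTTT
  .FT.TT
Step 3: 5 trees catch fire, 4 burn out
  TTTTTT
  F.TT..
  .FTTTT
  ..FTT.
  ...FTT
  ..F.TT
Step 4: 4 trees catch fire, 5 burn out
  FTTTTT
  ..TT..
  ..FTTT
  ...FT.
  ....FT
  ....TT
Step 5: 6 trees catch fire, 4 burn out
  .FTTTT
  ..FT..
  ...FTT
  ....F.
  .....F
  ....FT
Step 6: 4 trees catch fire, 6 burn out
  ..FTTT
  ...F..
  ....FT
  ......
  ......
  .....F

..FTTT
...F..
....FT
......
......
.....F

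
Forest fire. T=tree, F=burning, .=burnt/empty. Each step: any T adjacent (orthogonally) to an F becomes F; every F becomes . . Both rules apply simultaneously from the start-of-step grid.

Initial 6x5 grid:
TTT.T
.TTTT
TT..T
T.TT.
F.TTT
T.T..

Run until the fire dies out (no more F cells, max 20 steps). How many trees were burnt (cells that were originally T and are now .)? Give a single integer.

Step 1: +2 fires, +1 burnt (F count now 2)
Step 2: +1 fires, +2 burnt (F count now 1)
Step 3: +1 fires, +1 burnt (F count now 1)
Step 4: +1 fires, +1 burnt (F count now 1)
Step 5: +2 fires, +1 burnt (F count now 2)
Step 6: +3 fires, +2 burnt (F count now 3)
Step 7: +1 fires, +3 burnt (F count now 1)
Step 8: +2 fires, +1 burnt (F count now 2)
Step 9: +0 fires, +2 burnt (F count now 0)
Fire out after step 9
Initially T: 19, now '.': 24
Total burnt (originally-T cells now '.'): 13

Answer: 13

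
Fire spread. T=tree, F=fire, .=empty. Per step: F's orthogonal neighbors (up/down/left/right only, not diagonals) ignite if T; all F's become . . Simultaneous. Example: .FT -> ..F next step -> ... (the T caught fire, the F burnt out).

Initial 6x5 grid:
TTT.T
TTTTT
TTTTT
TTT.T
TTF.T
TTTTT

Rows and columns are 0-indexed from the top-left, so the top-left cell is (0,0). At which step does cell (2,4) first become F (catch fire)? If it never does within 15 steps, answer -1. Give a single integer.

Step 1: cell (2,4)='T' (+3 fires, +1 burnt)
Step 2: cell (2,4)='T' (+5 fires, +3 burnt)
Step 3: cell (2,4)='T' (+6 fires, +5 burnt)
Step 4: cell (2,4)='F' (+6 fires, +6 burnt)
  -> target ignites at step 4
Step 5: cell (2,4)='.' (+4 fires, +6 burnt)
Step 6: cell (2,4)='.' (+2 fires, +4 burnt)
Step 7: cell (2,4)='.' (+0 fires, +2 burnt)
  fire out at step 7

4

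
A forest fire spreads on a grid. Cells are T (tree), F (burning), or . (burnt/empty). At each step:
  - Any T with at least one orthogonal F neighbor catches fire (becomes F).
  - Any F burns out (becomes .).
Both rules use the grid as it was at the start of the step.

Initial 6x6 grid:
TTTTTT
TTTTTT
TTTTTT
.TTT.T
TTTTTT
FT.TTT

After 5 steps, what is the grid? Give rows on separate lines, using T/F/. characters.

Step 1: 2 trees catch fire, 1 burn out
  TTTTTT
  TTTTTT
  TTTTTT
  .TTT.T
  FTTTTT
  .F.TTT
Step 2: 1 trees catch fire, 2 burn out
  TTTTTT
  TTTTTT
  TTTTTT
  .TTT.T
  .FTTTT
  ...TTT
Step 3: 2 trees catch fire, 1 burn out
  TTTTTT
  TTTTTT
  TTTTTT
  .FTT.T
  ..FTTT
  ...TTT
Step 4: 3 trees catch fire, 2 burn out
  TTTTTT
  TTTTTT
  TFTTTT
  ..FT.T
  ...FTT
  ...TTT
Step 5: 6 trees catch fire, 3 burn out
  TTTTTT
  TFTTTT
  F.FTTT
  ...F.T
  ....FT
  ...FTT

TTTTTT
TFTTTT
F.FTTT
...F.T
....FT
...FTT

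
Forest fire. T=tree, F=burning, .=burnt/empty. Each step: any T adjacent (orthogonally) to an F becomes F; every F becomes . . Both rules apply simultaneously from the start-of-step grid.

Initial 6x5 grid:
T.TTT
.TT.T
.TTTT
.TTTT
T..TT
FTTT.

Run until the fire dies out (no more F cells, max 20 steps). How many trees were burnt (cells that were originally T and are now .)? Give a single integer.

Step 1: +2 fires, +1 burnt (F count now 2)
Step 2: +1 fires, +2 burnt (F count now 1)
Step 3: +1 fires, +1 burnt (F count now 1)
Step 4: +1 fires, +1 burnt (F count now 1)
Step 5: +2 fires, +1 burnt (F count now 2)
Step 6: +3 fires, +2 burnt (F count now 3)
Step 7: +3 fires, +3 burnt (F count now 3)
Step 8: +3 fires, +3 burnt (F count now 3)
Step 9: +3 fires, +3 burnt (F count now 3)
Step 10: +1 fires, +3 burnt (F count now 1)
Step 11: +0 fires, +1 burnt (F count now 0)
Fire out after step 11
Initially T: 21, now '.': 29
Total burnt (originally-T cells now '.'): 20

Answer: 20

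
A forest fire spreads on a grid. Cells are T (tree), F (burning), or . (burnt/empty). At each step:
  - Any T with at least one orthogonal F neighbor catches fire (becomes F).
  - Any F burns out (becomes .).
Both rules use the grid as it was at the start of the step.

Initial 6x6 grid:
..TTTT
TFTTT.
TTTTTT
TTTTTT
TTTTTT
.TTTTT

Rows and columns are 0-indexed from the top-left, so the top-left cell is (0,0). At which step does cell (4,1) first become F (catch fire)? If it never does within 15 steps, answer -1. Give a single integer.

Step 1: cell (4,1)='T' (+3 fires, +1 burnt)
Step 2: cell (4,1)='T' (+5 fires, +3 burnt)
Step 3: cell (4,1)='F' (+6 fires, +5 burnt)
  -> target ignites at step 3
Step 4: cell (4,1)='.' (+6 fires, +6 burnt)
Step 5: cell (4,1)='.' (+5 fires, +6 burnt)
Step 6: cell (4,1)='.' (+3 fires, +5 burnt)
Step 7: cell (4,1)='.' (+2 fires, +3 burnt)
Step 8: cell (4,1)='.' (+1 fires, +2 burnt)
Step 9: cell (4,1)='.' (+0 fires, +1 burnt)
  fire out at step 9

3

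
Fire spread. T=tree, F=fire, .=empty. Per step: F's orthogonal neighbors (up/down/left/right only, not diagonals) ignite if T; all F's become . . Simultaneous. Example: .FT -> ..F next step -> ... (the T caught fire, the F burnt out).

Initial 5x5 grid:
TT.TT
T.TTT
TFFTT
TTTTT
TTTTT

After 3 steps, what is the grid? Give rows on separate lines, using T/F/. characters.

Step 1: 5 trees catch fire, 2 burn out
  TT.TT
  T.FTT
  F..FT
  TFFTT
  TTTTT
Step 2: 7 trees catch fire, 5 burn out
  TT.TT
  F..FT
  ....F
  F..FT
  TFFTT
Step 3: 6 trees catch fire, 7 burn out
  FT.FT
  ....F
  .....
  ....F
  F..FT

FT.FT
....F
.....
....F
F..FT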